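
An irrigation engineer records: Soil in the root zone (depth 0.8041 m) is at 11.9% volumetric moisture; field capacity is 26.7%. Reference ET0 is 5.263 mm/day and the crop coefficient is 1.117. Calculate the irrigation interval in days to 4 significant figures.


Approach: apply soil-water budget scheduling, SMD = (FC-theta)/100*depth*1000; ETc = ET0*Kc; interval = SMD/ETc.
Step 1 — soil moisture deficit:
  SMD = (26.7 - 11.9)/100 * 0.8041 * 1000 = 119.007 mm
Step 2 — daily crop ET (ETc = ET0*Kc):
  ETc = 5.263 * 1.117 = 5.87877 mm/day
Step 3 — irrigation interval (SMD/ETc):
  interval = 119.007 / 5.87877 = 20.24 days
Therefore the irrigation interval = 20.24 days.


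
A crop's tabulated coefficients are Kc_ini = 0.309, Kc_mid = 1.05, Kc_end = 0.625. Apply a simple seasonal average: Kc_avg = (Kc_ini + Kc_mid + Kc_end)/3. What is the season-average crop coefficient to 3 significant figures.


Kc_avg = (0.309 + 1.05 + 0.625)/3 = 0.661
Therefore the season-average crop coefficient = 0.661.


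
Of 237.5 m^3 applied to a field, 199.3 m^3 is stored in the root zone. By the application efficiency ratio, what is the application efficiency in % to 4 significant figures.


Approach: apply the application efficiency ratio, Ea = (stored/applied)*100.
Ea = (199.3/237.5)*100 = 83.92 %
Therefore the application efficiency = 83.92 %.


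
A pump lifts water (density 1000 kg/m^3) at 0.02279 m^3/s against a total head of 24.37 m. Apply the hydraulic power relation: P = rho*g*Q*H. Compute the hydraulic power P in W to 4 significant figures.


P = 1000 * 9.81 * 0.02279 * 24.37 = 5448 W
Therefore the hydraulic power P = 5448 W.


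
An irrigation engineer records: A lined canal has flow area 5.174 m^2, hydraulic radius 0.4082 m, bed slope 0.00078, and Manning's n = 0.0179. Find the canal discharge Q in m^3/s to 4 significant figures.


Approach: apply Manning's equation, Q = (1/n)*A*R^(2/3)*S^(1/2).
Q = (1/0.0179) * 5.174 * 0.4082^(2/3) * 0.00078^(1/2) = 4.442 m^3/s
Therefore the canal discharge Q = 4.442 m^3/s.


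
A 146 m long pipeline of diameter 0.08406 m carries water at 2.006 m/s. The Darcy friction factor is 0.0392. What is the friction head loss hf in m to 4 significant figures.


Approach: apply the Darcy-Weisbach equation, hf = f*(L/D)*(v^2/(2g)).
hf = 0.0392 * (146/0.08406) * (2.006^2 / (2*9.81))
hf = 13.96 m
Therefore the friction head loss hf = 13.96 m.


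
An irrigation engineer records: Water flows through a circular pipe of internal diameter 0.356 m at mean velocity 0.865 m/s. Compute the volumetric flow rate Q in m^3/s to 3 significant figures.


Approach: apply the continuity equation for pipe flow, Q = A * v with A = pi*(D/2)^2.
A = pi*(0.356/2)^2 = 0.099538 m^2
Q = 0.099538 * 0.865 = 0.0861 m^3/s
Therefore the volumetric flow rate Q = 0.0861 m^3/s.


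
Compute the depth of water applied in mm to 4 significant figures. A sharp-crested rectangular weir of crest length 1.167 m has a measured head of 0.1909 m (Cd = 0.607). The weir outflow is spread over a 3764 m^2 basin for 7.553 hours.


Approach: apply the rectangular weir equation with a volume-to-depth conversion, Q = (2/3)*Cd*L*sqrt(2g)*H^1.5; d = Q*t/A * 1000.
Step 1 — weir discharge:
  Q = (2/3)*0.607*1.167*sqrt(2*9.81)*0.1909^1.5 = 0.174472 m^3/s
Step 2 — volume: V = 0.174472 * 7.553*3600 = 4744.04 m^3
Step 3 — depth: d = V/A * 1000 = 4744.04/3764 * 1000 = 1260 mm
Therefore the depth of water applied = 1260 mm.


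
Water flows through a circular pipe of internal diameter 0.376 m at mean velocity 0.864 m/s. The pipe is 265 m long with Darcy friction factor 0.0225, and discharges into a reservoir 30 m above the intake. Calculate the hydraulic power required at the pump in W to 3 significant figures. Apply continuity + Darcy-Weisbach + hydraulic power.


Approach: apply continuity + Darcy-Weisbach + hydraulic power, Q = A*v; hf = f*(L/D)*(v^2/(2g)); H = static + hf; P = rho*g*Q*H.
Step 1 — flow rate (continuity, Q = A*v):
  A = pi*(0.376/2)^2 = 0.11104 m^2
  Q = 0.11104 * 0.864 = 0.095935 m^3/s
Step 2 — friction head loss (Darcy-Weisbach):
  hf = 0.0225 * (265/0.376) * (0.864^2 / (2*9.81))
  hf = 0.60335 m
Step 3 — total head: H = 30 + 0.60335 = 30.603 m
Step 4 — hydraulic power (P = rho*g*Q*H):
  P = 1000 * 9.81 * 0.095935 * 30.603 = 28800 W
Therefore the hydraulic power required at the pump = 28800 W.


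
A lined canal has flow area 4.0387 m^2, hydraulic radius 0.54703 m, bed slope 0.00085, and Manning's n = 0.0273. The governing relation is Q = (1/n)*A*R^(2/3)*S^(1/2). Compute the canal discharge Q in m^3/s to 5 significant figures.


Q = (1/0.0273) * 4.0387 * 0.54703^(2/3) * 0.00085^(1/2) = 2.8849 m^3/s
Therefore the canal discharge Q = 2.8849 m^3/s.


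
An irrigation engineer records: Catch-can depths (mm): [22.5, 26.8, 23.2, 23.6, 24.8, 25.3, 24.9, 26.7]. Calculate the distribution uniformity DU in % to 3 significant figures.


Approach: apply the low-quarter distribution uniformity, DU = (mean of lowest quarter of readings / overall mean)*100.
sorted lowest 2 of 8: [22.5, 23.2] -> mean = 22.850 mm
overall mean = 24.725 mm
DU = (22.850/24.725)*100 = 92.4 %
Therefore the distribution uniformity DU = 92.4 %.


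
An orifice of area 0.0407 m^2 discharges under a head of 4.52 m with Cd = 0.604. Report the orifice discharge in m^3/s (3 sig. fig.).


Approach: apply the orifice equation, Q = Cd*A*sqrt(2*g*h).
Q = 0.604 * 0.0407 * sqrt(2*9.81*4.52) = 0.231 m^3/s
Therefore the orifice discharge = 0.231 m^3/s.


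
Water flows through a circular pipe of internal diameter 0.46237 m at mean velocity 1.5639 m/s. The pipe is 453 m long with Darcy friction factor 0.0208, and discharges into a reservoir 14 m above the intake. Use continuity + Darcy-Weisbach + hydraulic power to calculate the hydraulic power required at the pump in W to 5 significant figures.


Approach: apply continuity + Darcy-Weisbach + hydraulic power, Q = A*v; hf = f*(L/D)*(v^2/(2g)); H = static + hf; P = rho*g*Q*H.
Step 1 — flow rate (continuity, Q = A*v):
  A = pi*(0.46237/2)^2 = 0.1679071 m^2
  Q = 0.1679071 * 1.5639 = 0.2625900 m^3/s
Step 2 — friction head loss (Darcy-Weisbach):
  hf = 0.0208 * (453/0.46237) * (1.5639^2 / (2*9.81))
  hf = 2.540334 m
Step 3 — total head: H = 14 + 2.540334 = 16.54033 m
Step 4 — hydraulic power (P = rho*g*Q*H):
  P = 1000 * 9.81 * 0.2625900 * 16.54033 = 42608 W
Therefore the hydraulic power required at the pump = 42608 W.


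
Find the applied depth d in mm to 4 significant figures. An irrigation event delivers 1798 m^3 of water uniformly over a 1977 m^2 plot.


Approach: apply depth from volume over area, d = (V/A)*1000.
d = (1798 / 1977) * 1000 = 909.5 mm
Therefore the applied depth d = 909.5 mm.


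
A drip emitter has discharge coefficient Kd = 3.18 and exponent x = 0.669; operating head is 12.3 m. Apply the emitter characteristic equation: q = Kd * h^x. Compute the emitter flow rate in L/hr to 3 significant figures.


q = 3.18 * 12.3^0.669 = 17.0 L/hr
Therefore the emitter flow rate = 17.0 L/hr.


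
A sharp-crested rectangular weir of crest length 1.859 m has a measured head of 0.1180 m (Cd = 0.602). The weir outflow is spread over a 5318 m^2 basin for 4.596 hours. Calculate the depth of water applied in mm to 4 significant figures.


Approach: apply the rectangular weir equation with a volume-to-depth conversion, Q = (2/3)*Cd*L*sqrt(2g)*H^1.5; d = Q*t/A * 1000.
Step 1 — weir discharge:
  Q = (2/3)*0.602*1.859*sqrt(2*9.81)*0.1180^1.5 = 0.133954 m^3/s
Step 2 — volume: V = 0.133954 * 4.596*3600 = 2216.36 m^3
Step 3 — depth: d = V/A * 1000 = 2216.36/5318 * 1000 = 416.8 mm
Therefore the depth of water applied = 416.8 mm.


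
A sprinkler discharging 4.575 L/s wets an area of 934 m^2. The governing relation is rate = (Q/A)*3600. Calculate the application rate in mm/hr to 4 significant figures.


rate = (4.575 / 934) * 3600 = 17.63 mm/hr
Therefore the application rate = 17.63 mm/hr.


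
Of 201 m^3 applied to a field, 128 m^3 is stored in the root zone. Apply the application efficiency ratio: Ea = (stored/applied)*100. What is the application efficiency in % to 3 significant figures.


Ea = (128/201)*100 = 63.7 %
Therefore the application efficiency = 63.7 %.


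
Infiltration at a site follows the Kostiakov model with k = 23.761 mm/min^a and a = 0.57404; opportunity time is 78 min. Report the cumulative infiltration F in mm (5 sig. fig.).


Approach: apply the Kostiakov infiltration equation, F = k*t^a.
F = 23.761 * 78^0.57404 = 289.74 mm
Therefore the cumulative infiltration F = 289.74 mm.


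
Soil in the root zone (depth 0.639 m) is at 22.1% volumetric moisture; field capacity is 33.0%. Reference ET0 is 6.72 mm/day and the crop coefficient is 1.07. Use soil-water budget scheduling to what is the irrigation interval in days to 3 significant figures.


Approach: apply soil-water budget scheduling, SMD = (FC-theta)/100*depth*1000; ETc = ET0*Kc; interval = SMD/ETc.
Step 1 — soil moisture deficit:
  SMD = (33.0 - 22.1)/100 * 0.639 * 1000 = 69.651 mm
Step 2 — daily crop ET (ETc = ET0*Kc):
  ETc = 6.72 * 1.07 = 7.1904 mm/day
Step 3 — irrigation interval (SMD/ETc):
  interval = 69.651 / 7.1904 = 9.69 days
Therefore the irrigation interval = 9.69 days.


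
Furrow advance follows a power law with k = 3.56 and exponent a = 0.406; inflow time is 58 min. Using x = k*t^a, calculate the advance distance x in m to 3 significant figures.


x = 3.56 * 58^0.406 = 18.5 m
Therefore the advance distance x = 18.5 m.


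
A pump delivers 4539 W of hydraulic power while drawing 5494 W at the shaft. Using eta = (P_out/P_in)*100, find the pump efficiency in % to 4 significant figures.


eta = (4539 / 5494) * 100 = 82.62 %
Therefore the pump efficiency = 82.62 %.


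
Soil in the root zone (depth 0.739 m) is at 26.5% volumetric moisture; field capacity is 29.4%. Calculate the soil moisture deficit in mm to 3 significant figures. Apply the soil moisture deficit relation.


Approach: apply the soil moisture deficit relation, SMD = (FC - theta)/100 * depth * 1000.
SMD = (29.4 - 26.5)/100 * 0.739 * 1000 = 21.4 mm
Therefore the soil moisture deficit = 21.4 mm.


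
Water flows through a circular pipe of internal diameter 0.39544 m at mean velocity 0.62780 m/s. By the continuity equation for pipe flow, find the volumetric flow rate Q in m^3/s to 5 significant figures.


Approach: apply the continuity equation for pipe flow, Q = A * v with A = pi*(D/2)^2.
A = pi*(0.39544/2)^2 = 0.1228149 m^2
Q = 0.1228149 * 0.62780 = 0.077103 m^3/s
Therefore the volumetric flow rate Q = 0.077103 m^3/s.


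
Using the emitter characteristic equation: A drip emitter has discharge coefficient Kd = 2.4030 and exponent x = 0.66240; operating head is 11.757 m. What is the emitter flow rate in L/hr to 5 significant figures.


Approach: apply the emitter characteristic equation, q = Kd * h^x.
q = 2.4030 * 11.757^0.66240 = 12.295 L/hr
Therefore the emitter flow rate = 12.295 L/hr.


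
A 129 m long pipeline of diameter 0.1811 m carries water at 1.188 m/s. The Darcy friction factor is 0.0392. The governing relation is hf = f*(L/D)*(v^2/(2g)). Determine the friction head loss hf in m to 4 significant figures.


hf = 0.0392 * (129/0.1811) * (1.188^2 / (2*9.81))
hf = 2.009 m
Therefore the friction head loss hf = 2.009 m.


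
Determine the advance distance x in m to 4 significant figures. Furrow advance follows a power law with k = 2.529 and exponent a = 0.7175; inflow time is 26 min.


Approach: apply the power-law advance function, x = k*t^a.
x = 2.529 * 26^0.7175 = 26.19 m
Therefore the advance distance x = 26.19 m.


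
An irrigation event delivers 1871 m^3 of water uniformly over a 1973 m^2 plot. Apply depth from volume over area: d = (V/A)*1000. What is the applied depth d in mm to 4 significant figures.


d = (1871 / 1973) * 1000 = 948.3 mm
Therefore the applied depth d = 948.3 mm.


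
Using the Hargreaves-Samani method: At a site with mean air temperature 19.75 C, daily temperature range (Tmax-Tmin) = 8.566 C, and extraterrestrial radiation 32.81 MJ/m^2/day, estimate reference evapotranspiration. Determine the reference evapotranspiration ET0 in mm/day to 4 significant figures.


Approach: apply the Hargreaves-Samani method, ET0 = 0.0023*(Tmean+17.8)*sqrt(Tmax-Tmin)*0.408*Ra.
ET0 = 0.0023*(19.75+17.8)*sqrt(8.566)*0.408*32.81 = 3.384 mm/day
Therefore the reference evapotranspiration ET0 = 3.384 mm/day.


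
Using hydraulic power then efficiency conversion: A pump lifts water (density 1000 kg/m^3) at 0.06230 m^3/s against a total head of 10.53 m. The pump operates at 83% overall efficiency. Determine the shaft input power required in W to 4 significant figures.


Approach: apply hydraulic power then efficiency conversion, P = rho*g*Q*H; P_in = P/eta.
Step 1 — hydraulic power (P = rho*g*Q*H):
  P = 1000 * 9.81 * 0.06230 * 10.53 = 6435.55 W
Step 2 — input power: P_in = P/eta = 6435.55 / 0.83 = 7754 W
Therefore the shaft input power required = 7754 W.


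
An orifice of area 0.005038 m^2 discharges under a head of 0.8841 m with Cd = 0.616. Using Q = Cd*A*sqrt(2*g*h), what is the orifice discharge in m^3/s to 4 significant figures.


Q = 0.616 * 0.005038 * sqrt(2*9.81*0.8841) = 0.01293 m^3/s
Therefore the orifice discharge = 0.01293 m^3/s.


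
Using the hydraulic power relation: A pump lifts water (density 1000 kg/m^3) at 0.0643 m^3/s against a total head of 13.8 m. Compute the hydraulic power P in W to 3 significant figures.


Approach: apply the hydraulic power relation, P = rho*g*Q*H.
P = 1000 * 9.81 * 0.0643 * 13.8 = 8700 W
Therefore the hydraulic power P = 8700 W.


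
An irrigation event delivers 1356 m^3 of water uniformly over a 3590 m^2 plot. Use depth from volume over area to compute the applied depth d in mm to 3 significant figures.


Approach: apply depth from volume over area, d = (V/A)*1000.
d = (1356 / 3590) * 1000 = 378 mm
Therefore the applied depth d = 378 mm.


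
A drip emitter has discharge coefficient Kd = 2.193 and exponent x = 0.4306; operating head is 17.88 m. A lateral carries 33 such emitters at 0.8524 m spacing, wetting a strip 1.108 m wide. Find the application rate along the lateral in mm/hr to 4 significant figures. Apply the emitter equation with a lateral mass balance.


Approach: apply the emitter equation with a lateral mass balance, q = Kd*h^x; Q = n*q; rate = Q/(n*spacing*width).
Step 1 — single emitter flow (q = Kd*h^x):
  q = 2.193 * 17.88^0.4306 = 7.59116 L/hr
Step 2 — total lateral flow: Q = 33 * 7.59116 = 250.508 L/hr
Step 3 — wetted area: A = 33 * 0.8524 * 1.108 = 31.1672 m^2
Step 4 — application rate: Q/A = 250.508/31.1672 = 8.038 mm/hr
Therefore the application rate along the lateral = 8.038 mm/hr.


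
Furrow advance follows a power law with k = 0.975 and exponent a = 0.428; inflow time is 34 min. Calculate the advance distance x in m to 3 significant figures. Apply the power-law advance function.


Approach: apply the power-law advance function, x = k*t^a.
x = 0.975 * 34^0.428 = 4.41 m
Therefore the advance distance x = 4.41 m.


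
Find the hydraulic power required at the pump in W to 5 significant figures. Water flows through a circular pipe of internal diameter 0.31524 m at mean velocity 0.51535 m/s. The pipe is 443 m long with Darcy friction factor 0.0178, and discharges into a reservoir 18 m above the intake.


Approach: apply continuity + Darcy-Weisbach + hydraulic power, Q = A*v; hf = f*(L/D)*(v^2/(2g)); H = static + hf; P = rho*g*Q*H.
Step 1 — flow rate (continuity, Q = A*v):
  A = pi*(0.31524/2)^2 = 0.07804993 m^2
  Q = 0.07804993 * 0.51535 = 0.04022303 m^3/s
Step 2 — friction head loss (Darcy-Weisbach):
  hf = 0.0178 * (443/0.31524) * (0.51535^2 / (2*9.81))
  hf = 0.3386008 m
Step 3 — total head: H = 18 + 0.3386008 = 18.33860 m
Step 4 — hydraulic power (P = rho*g*Q*H):
  P = 1000 * 9.81 * 0.04022303 * 18.33860 = 7236.2 W
Therefore the hydraulic power required at the pump = 7236.2 W.


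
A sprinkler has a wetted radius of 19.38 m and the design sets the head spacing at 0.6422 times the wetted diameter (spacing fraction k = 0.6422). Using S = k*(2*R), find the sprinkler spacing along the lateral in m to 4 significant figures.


S = 0.6422 * (2 * 19.38) = 24.89 m
Therefore the sprinkler spacing along the lateral = 24.89 m.


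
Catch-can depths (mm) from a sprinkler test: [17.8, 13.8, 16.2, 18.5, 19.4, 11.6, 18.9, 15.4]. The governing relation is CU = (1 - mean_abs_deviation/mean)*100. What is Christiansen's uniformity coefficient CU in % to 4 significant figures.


mean = 16.4500 mm
mean |d_i - mean| = 2.20000 mm
CU = (1 - 2.20000/16.4500)*100 = 86.63 %
Therefore Christiansen's uniformity coefficient CU = 86.63 %.


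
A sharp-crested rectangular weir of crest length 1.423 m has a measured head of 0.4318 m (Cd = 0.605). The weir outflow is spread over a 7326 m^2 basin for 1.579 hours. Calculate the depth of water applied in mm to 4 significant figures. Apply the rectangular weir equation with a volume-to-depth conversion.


Approach: apply the rectangular weir equation with a volume-to-depth conversion, Q = (2/3)*Cd*L*sqrt(2g)*H^1.5; d = Q*t/A * 1000.
Step 1 — weir discharge:
  Q = (2/3)*0.605*1.423*sqrt(2*9.81)*0.4318^1.5 = 0.721344 m^3/s
Step 2 — volume: V = 0.721344 * 1.579*3600 = 4100.41 m^3
Step 3 — depth: d = V/A * 1000 = 4100.41/7326 * 1000 = 559.7 mm
Therefore the depth of water applied = 559.7 mm.


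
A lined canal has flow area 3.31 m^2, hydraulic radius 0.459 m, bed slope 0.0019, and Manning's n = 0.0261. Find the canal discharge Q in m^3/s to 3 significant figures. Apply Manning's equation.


Approach: apply Manning's equation, Q = (1/n)*A*R^(2/3)*S^(1/2).
Q = (1/0.0261) * 3.31 * 0.459^(2/3) * 0.0019^(1/2) = 3.29 m^3/s
Therefore the canal discharge Q = 3.29 m^3/s.


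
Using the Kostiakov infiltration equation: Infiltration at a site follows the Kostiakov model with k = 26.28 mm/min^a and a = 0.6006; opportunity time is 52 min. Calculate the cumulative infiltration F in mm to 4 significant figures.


Approach: apply the Kostiakov infiltration equation, F = k*t^a.
F = 26.28 * 52^0.6006 = 282.0 mm
Therefore the cumulative infiltration F = 282.0 mm.


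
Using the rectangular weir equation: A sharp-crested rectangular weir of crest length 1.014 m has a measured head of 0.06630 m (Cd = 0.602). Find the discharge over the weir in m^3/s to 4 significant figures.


Approach: apply the rectangular weir equation, Q = (2/3)*Cd*L*sqrt(2g)*H^1.5.
Q = (2/3)*0.602*1.014*sqrt(2*9.81)*0.06630^1.5 = 0.03077 m^3/s
Therefore the discharge over the weir = 0.03077 m^3/s.


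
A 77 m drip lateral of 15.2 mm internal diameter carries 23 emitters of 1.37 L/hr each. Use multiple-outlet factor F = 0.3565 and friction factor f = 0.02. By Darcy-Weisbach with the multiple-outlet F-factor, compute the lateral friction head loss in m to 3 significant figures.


Approach: apply Darcy-Weisbach with the multiple-outlet F-factor, Q = n*q/(3600*1000) m^3/s; v = Q/A; hf = F*f*(L/D)*(v^2/(2g)).
Q = 23*1.37/(3600*1000) = 8.7528e-06 m^3/s
A = pi*(15.2e-3/2)^2 = 1.8146e-04 m^2, so v = Q/A = 0.048236 m/s
hf = 0.3565*0.02*(77/0.0152)*(0.048236^2/(2*9.81)) = 0.00428 m
Therefore the lateral friction head loss = 0.00428 m.


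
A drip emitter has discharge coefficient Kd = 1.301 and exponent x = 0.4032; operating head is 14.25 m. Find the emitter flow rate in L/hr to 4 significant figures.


Approach: apply the emitter characteristic equation, q = Kd * h^x.
q = 1.301 * 14.25^0.4032 = 3.797 L/hr
Therefore the emitter flow rate = 3.797 L/hr.


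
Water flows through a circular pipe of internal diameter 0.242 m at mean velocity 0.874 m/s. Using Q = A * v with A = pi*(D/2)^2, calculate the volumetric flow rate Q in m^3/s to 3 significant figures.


A = pi*(0.242/2)^2 = 0.045996 m^2
Q = 0.045996 * 0.874 = 0.0402 m^3/s
Therefore the volumetric flow rate Q = 0.0402 m^3/s.


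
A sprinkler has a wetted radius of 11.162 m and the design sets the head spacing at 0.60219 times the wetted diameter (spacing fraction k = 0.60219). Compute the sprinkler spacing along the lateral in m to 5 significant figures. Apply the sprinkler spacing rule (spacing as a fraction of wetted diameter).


Approach: apply the sprinkler spacing rule (spacing as a fraction of wetted diameter), S = k*(2*R).
S = 0.60219 * (2 * 11.162) = 13.443 m
Therefore the sprinkler spacing along the lateral = 13.443 m.


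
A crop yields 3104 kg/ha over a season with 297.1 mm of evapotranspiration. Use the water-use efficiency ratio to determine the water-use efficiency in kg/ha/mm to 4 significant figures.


Approach: apply the water-use efficiency ratio, WUE = yield/ET.
WUE = 3104 / 297.1 = 10.45 kg/ha/mm
Therefore the water-use efficiency = 10.45 kg/ha/mm.


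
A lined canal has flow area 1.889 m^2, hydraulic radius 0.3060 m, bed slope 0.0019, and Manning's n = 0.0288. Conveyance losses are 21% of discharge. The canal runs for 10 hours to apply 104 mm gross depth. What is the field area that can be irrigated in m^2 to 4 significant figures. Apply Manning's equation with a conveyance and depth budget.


Approach: apply Manning's equation with a conveyance and depth budget, Q = (1/n)*A*R^(2/3)*S^(1/2); Q_field = Q*(1-loss); Area = Q_field*t/(d/1000).
Step 1 — canal discharge (Manning's equation):
  Q = (1/0.0288) * 1.889 * 0.3060^(2/3) * 0.0019^(1/2) = 1.29827 m^3/s
Step 2 — delivered flow: Q_field = 1.29827*(1 - 21/100) = 1.02563 m^3/s
Step 3 — volume delivered: V = 1.02563 * 10*3600 = 36922.7 m^3
Step 4 — area served: A = V / (depth/1000) = 36922.7 / 0.104 = 355000 m^2
Therefore the field area that can be irrigated = 355000 m^2.


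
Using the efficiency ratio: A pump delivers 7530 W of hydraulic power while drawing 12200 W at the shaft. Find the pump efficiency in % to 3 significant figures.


Approach: apply the efficiency ratio, eta = (P_out/P_in)*100.
eta = (7530 / 12200) * 100 = 61.7 %
Therefore the pump efficiency = 61.7 %.


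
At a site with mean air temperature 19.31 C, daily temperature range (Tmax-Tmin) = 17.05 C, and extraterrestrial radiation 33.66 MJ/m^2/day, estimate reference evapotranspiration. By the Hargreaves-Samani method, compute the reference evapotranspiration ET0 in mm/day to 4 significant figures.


Approach: apply the Hargreaves-Samani method, ET0 = 0.0023*(Tmean+17.8)*sqrt(Tmax-Tmin)*0.408*Ra.
ET0 = 0.0023*(19.31+17.8)*sqrt(17.05)*0.408*33.66 = 4.840 mm/day
Therefore the reference evapotranspiration ET0 = 4.840 mm/day.


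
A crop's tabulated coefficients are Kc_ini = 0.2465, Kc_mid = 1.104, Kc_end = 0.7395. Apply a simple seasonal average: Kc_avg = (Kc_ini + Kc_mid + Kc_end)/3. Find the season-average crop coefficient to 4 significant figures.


Kc_avg = (0.2465 + 1.104 + 0.7395)/3 = 0.6967
Therefore the season-average crop coefficient = 0.6967.


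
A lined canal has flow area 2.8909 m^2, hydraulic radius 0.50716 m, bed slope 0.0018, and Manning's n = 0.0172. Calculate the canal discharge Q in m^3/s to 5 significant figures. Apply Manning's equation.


Approach: apply Manning's equation, Q = (1/n)*A*R^(2/3)*S^(1/2).
Q = (1/0.0172) * 2.8909 * 0.50716^(2/3) * 0.0018^(1/2) = 4.5349 m^3/s
Therefore the canal discharge Q = 4.5349 m^3/s.


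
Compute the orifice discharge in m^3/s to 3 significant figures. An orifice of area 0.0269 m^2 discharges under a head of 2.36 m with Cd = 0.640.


Approach: apply the orifice equation, Q = Cd*A*sqrt(2*g*h).
Q = 0.640 * 0.0269 * sqrt(2*9.81*2.36) = 0.117 m^3/s
Therefore the orifice discharge = 0.117 m^3/s.


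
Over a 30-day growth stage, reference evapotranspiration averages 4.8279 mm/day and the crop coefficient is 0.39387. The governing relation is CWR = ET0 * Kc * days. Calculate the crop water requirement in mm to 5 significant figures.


CWR = 4.8279 * 0.39387 * 30 = 57.047 mm
Therefore the crop water requirement = 57.047 mm.


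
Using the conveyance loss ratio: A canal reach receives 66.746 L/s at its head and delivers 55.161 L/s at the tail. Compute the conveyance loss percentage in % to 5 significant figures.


Approach: apply the conveyance loss ratio, loss% = ((Q_head - Q_tail)/Q_head)*100.
loss = ((66.746 - 55.161)/66.746)*100 = 17.357 %
Therefore the conveyance loss percentage = 17.357 %.


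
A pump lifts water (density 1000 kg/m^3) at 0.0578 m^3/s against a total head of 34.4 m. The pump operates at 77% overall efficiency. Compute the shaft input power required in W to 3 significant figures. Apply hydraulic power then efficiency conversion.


Approach: apply hydraulic power then efficiency conversion, P = rho*g*Q*H; P_in = P/eta.
Step 1 — hydraulic power (P = rho*g*Q*H):
  P = 1000 * 9.81 * 0.0578 * 34.4 = 19505 W
Step 2 — input power: P_in = P/eta = 19505 / 0.77 = 25300 W
Therefore the shaft input power required = 25300 W.


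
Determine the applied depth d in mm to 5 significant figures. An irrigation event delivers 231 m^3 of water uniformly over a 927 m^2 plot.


Approach: apply depth from volume over area, d = (V/A)*1000.
d = (231 / 927) * 1000 = 249.19 mm
Therefore the applied depth d = 249.19 mm.


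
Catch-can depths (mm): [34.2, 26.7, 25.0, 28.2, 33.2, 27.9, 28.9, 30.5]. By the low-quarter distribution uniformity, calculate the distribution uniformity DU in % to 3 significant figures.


Approach: apply the low-quarter distribution uniformity, DU = (mean of lowest quarter of readings / overall mean)*100.
sorted lowest 2 of 8: [25.0, 26.7] -> mean = 25.850 mm
overall mean = 29.325 mm
DU = (25.850/29.325)*100 = 88.2 %
Therefore the distribution uniformity DU = 88.2 %.


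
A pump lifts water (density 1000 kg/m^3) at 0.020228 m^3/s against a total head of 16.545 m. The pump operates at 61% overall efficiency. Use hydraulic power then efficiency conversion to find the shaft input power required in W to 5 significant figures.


Approach: apply hydraulic power then efficiency conversion, P = rho*g*Q*H; P_in = P/eta.
Step 1 — hydraulic power (P = rho*g*Q*H):
  P = 1000 * 9.81 * 0.020228 * 16.545 = 3283.135 W
Step 2 — input power: P_in = P/eta = 3283.135 / 0.61 = 5382.2 W
Therefore the shaft input power required = 5382.2 W.


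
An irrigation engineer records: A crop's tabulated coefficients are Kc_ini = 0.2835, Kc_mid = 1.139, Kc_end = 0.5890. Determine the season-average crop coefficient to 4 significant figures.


Approach: apply a simple seasonal average, Kc_avg = (Kc_ini + Kc_mid + Kc_end)/3.
Kc_avg = (0.2835 + 1.139 + 0.5890)/3 = 0.6705
Therefore the season-average crop coefficient = 0.6705.


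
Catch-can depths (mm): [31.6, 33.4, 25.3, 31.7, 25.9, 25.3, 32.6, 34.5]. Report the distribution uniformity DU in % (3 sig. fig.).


Approach: apply the low-quarter distribution uniformity, DU = (mean of lowest quarter of readings / overall mean)*100.
sorted lowest 2 of 8: [25.3, 25.3] -> mean = 25.300 mm
overall mean = 30.038 mm
DU = (25.300/30.038)*100 = 84.2 %
Therefore the distribution uniformity DU = 84.2 %.


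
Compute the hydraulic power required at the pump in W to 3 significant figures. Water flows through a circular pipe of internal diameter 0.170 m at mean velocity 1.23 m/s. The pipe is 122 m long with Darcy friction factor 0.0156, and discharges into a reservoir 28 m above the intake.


Approach: apply continuity + Darcy-Weisbach + hydraulic power, Q = A*v; hf = f*(L/D)*(v^2/(2g)); H = static + hf; P = rho*g*Q*H.
Step 1 — flow rate (continuity, Q = A*v):
  A = pi*(0.170/2)^2 = 0.022698 m^2
  Q = 0.022698 * 1.23 = 0.027919 m^3/s
Step 2 — friction head loss (Darcy-Weisbach):
  hf = 0.0156 * (122/0.170) * (1.23^2 / (2*9.81))
  hf = 0.86327 m
Step 3 — total head: H = 28 + 0.86327 = 28.863 m
Step 4 — hydraulic power (P = rho*g*Q*H):
  P = 1000 * 9.81 * 0.027919 * 28.863 = 7910 W
Therefore the hydraulic power required at the pump = 7910 W.


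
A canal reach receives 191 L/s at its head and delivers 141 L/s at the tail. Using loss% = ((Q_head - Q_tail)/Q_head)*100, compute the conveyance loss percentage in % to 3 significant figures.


loss = ((191 - 141)/191)*100 = 26.2 %
Therefore the conveyance loss percentage = 26.2 %.


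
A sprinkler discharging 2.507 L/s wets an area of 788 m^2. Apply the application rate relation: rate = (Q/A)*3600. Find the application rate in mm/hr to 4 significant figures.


rate = (2.507 / 788) * 3600 = 11.45 mm/hr
Therefore the application rate = 11.45 mm/hr.


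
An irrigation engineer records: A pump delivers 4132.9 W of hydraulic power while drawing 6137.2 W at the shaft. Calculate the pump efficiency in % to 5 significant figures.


Approach: apply the efficiency ratio, eta = (P_out/P_in)*100.
eta = (4132.9 / 6137.2) * 100 = 67.342 %
Therefore the pump efficiency = 67.342 %.


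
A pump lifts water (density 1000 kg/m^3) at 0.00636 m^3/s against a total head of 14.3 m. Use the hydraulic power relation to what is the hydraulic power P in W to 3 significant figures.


Approach: apply the hydraulic power relation, P = rho*g*Q*H.
P = 1000 * 9.81 * 0.00636 * 14.3 = 892 W
Therefore the hydraulic power P = 892 W.


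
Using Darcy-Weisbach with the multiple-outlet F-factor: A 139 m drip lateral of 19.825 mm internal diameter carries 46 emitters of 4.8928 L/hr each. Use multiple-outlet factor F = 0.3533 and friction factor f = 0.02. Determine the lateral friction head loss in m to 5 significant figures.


Approach: apply Darcy-Weisbach with the multiple-outlet F-factor, Q = n*q/(3600*1000) m^3/s; v = Q/A; hf = F*f*(L/D)*(v^2/(2g)).
Q = 46*4.8928/(3600*1000) = 6.251911e-05 m^3/s
A = pi*(19.825e-3/2)^2 = 3.086855e-04 m^2, so v = Q/A = 0.2025333 m/s
hf = 0.3533*0.02*(139/0.019825)*(0.2025333^2/(2*9.81)) = 0.10358 m
Therefore the lateral friction head loss = 0.10358 m.


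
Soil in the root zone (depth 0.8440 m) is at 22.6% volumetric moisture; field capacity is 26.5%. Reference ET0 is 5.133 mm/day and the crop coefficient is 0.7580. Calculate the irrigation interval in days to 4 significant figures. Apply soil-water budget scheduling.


Approach: apply soil-water budget scheduling, SMD = (FC-theta)/100*depth*1000; ETc = ET0*Kc; interval = SMD/ETc.
Step 1 — soil moisture deficit:
  SMD = (26.5 - 22.6)/100 * 0.8440 * 1000 = 32.9160 mm
Step 2 — daily crop ET (ETc = ET0*Kc):
  ETc = 5.133 * 0.7580 = 3.89081 mm/day
Step 3 — irrigation interval (SMD/ETc):
  interval = 32.9160 / 3.89081 = 8.460 days
Therefore the irrigation interval = 8.460 days.


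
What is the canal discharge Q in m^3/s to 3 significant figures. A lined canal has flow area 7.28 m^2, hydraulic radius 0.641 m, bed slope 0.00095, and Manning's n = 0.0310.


Approach: apply Manning's equation, Q = (1/n)*A*R^(2/3)*S^(1/2).
Q = (1/0.0310) * 7.28 * 0.641^(2/3) * 0.00095^(1/2) = 5.38 m^3/s
Therefore the canal discharge Q = 5.38 m^3/s.


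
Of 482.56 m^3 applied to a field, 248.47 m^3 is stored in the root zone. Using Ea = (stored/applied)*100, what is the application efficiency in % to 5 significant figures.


Ea = (248.47/482.56)*100 = 51.490 %
Therefore the application efficiency = 51.490 %.


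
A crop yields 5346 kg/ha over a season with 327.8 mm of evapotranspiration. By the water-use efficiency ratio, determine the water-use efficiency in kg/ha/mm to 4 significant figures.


Approach: apply the water-use efficiency ratio, WUE = yield/ET.
WUE = 5346 / 327.8 = 16.31 kg/ha/mm
Therefore the water-use efficiency = 16.31 kg/ha/mm.


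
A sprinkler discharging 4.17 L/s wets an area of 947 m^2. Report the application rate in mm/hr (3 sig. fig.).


Approach: apply the application rate relation, rate = (Q/A)*3600.
rate = (4.17 / 947) * 3600 = 15.9 mm/hr
Therefore the application rate = 15.9 mm/hr.


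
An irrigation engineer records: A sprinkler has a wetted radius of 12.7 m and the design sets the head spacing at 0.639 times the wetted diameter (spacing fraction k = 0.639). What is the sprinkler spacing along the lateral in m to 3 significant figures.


Approach: apply the sprinkler spacing rule (spacing as a fraction of wetted diameter), S = k*(2*R).
S = 0.639 * (2 * 12.7) = 16.2 m
Therefore the sprinkler spacing along the lateral = 16.2 m.


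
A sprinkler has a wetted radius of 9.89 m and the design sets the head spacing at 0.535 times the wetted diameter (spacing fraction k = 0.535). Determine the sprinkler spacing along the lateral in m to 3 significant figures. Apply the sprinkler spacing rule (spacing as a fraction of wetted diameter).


Approach: apply the sprinkler spacing rule (spacing as a fraction of wetted diameter), S = k*(2*R).
S = 0.535 * (2 * 9.89) = 10.6 m
Therefore the sprinkler spacing along the lateral = 10.6 m.


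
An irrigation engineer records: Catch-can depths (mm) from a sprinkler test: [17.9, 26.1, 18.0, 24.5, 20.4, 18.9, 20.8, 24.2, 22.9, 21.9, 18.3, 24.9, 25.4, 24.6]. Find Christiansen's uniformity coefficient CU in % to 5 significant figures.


Approach: apply Christiansen's uniformity coefficient, CU = (1 - mean_abs_deviation/mean)*100.
mean = 22.05714 mm
mean |d_i - mean| = 2.600000 mm
CU = (1 - 2.600000/22.05714)*100 = 88.212 %
Therefore Christiansen's uniformity coefficient CU = 88.212 %.


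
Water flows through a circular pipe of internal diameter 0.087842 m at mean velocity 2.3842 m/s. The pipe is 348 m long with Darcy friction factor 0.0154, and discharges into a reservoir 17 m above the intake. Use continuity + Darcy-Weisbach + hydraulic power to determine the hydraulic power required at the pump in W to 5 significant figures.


Approach: apply continuity + Darcy-Weisbach + hydraulic power, Q = A*v; hf = f*(L/D)*(v^2/(2g)); H = static + hf; P = rho*g*Q*H.
Step 1 — flow rate (continuity, Q = A*v):
  A = pi*(0.087842/2)^2 = 0.006060303 m^2
  Q = 0.006060303 * 2.3842 = 0.01444897 m^3/s
Step 2 — friction head loss (Darcy-Weisbach):
  hf = 0.0154 * (348/0.087842) * (2.3842^2 / (2*9.81))
  hf = 17.67600 m
Step 3 — total head: H = 17 + 17.67600 = 34.67600 m
Step 4 — hydraulic power (P = rho*g*Q*H):
  P = 1000 * 9.81 * 0.01444897 * 34.67600 = 4915.1 W
Therefore the hydraulic power required at the pump = 4915.1 W.


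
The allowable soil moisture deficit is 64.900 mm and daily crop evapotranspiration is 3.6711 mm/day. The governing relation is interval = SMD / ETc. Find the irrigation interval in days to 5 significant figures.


interval = 64.900 / 3.6711 = 17.679 days
Therefore the irrigation interval = 17.679 days.


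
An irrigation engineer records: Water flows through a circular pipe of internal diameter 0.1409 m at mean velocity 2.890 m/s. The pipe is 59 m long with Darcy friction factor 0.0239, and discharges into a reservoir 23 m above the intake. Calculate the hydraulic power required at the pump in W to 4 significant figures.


Approach: apply continuity + Darcy-Weisbach + hydraulic power, Q = A*v; hf = f*(L/D)*(v^2/(2g)); H = static + hf; P = rho*g*Q*H.
Step 1 — flow rate (continuity, Q = A*v):
  A = pi*(0.1409/2)^2 = 0.0155924 m^2
  Q = 0.0155924 * 2.890 = 0.0450619 m^3/s
Step 2 — friction head loss (Darcy-Weisbach):
  hf = 0.0239 * (59/0.1409) * (2.890^2 / (2*9.81))
  hf = 4.26026 m
Step 3 — total head: H = 23 + 4.26026 = 27.2603 m
Step 4 — hydraulic power (P = rho*g*Q*H):
  P = 1000 * 9.81 * 0.0450619 * 27.2603 = 12050 W
Therefore the hydraulic power required at the pump = 12050 W.


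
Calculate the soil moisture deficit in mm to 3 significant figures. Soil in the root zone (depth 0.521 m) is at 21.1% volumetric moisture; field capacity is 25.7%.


Approach: apply the soil moisture deficit relation, SMD = (FC - theta)/100 * depth * 1000.
SMD = (25.7 - 21.1)/100 * 0.521 * 1000 = 24.0 mm
Therefore the soil moisture deficit = 24.0 mm.


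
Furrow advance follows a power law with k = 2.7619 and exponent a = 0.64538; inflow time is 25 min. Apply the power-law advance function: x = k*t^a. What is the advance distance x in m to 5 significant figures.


x = 2.7619 * 25^0.64538 = 22.050 m
Therefore the advance distance x = 22.050 m.


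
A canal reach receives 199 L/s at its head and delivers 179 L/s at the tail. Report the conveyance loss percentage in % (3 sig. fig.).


Approach: apply the conveyance loss ratio, loss% = ((Q_head - Q_tail)/Q_head)*100.
loss = ((199 - 179)/199)*100 = 10.1 %
Therefore the conveyance loss percentage = 10.1 %.


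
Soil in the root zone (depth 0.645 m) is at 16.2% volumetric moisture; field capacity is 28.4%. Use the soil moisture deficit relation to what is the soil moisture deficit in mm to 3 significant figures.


Approach: apply the soil moisture deficit relation, SMD = (FC - theta)/100 * depth * 1000.
SMD = (28.4 - 16.2)/100 * 0.645 * 1000 = 78.7 mm
Therefore the soil moisture deficit = 78.7 mm.


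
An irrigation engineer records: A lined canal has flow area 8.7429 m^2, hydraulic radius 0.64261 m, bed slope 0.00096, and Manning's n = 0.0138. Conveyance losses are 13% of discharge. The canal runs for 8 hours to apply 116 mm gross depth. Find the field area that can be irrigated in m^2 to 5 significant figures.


Approach: apply Manning's equation with a conveyance and depth budget, Q = (1/n)*A*R^(2/3)*S^(1/2); Q_field = Q*(1-loss); Area = Q_field*t/(d/1000).
Step 1 — canal discharge (Manning's equation):
  Q = (1/0.0138) * 8.7429 * 0.64261^(2/3) * 0.00096^(1/2) = 14.61763 m^3/s
Step 2 — delivered flow: Q_field = 14.61763*(1 - 13/100) = 12.71734 m^3/s
Step 3 — volume delivered: V = 12.71734 * 8*3600 = 366259.4 m^3
Step 4 — area served: A = V / (depth/1000) = 366259.4 / 0.116 = 3157400 m^2
Therefore the field area that can be irrigated = 3157400 m^2.


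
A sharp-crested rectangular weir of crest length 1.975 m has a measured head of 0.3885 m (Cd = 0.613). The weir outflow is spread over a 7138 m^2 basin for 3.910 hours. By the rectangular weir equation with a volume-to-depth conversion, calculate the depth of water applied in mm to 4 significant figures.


Approach: apply the rectangular weir equation with a volume-to-depth conversion, Q = (2/3)*Cd*L*sqrt(2g)*H^1.5; d = Q*t/A * 1000.
Step 1 — weir discharge:
  Q = (2/3)*0.613*1.975*sqrt(2*9.81)*0.3885^1.5 = 0.865710 m^3/s
Step 2 — volume: V = 0.865710 * 3.910*3600 = 12185.7 m^3
Step 3 — depth: d = V/A * 1000 = 12185.7/7138 * 1000 = 1707 mm
Therefore the depth of water applied = 1707 mm.


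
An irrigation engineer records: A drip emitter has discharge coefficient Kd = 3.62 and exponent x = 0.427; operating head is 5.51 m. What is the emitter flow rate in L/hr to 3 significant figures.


Approach: apply the emitter characteristic equation, q = Kd * h^x.
q = 3.62 * 5.51^0.427 = 7.50 L/hr
Therefore the emitter flow rate = 7.50 L/hr.


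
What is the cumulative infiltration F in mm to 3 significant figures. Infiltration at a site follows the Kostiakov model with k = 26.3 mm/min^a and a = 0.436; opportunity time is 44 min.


Approach: apply the Kostiakov infiltration equation, F = k*t^a.
F = 26.3 * 44^0.436 = 137 mm
Therefore the cumulative infiltration F = 137 mm.


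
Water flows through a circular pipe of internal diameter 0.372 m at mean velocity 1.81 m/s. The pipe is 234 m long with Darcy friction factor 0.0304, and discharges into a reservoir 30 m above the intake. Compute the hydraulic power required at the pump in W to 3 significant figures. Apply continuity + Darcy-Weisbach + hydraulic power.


Approach: apply continuity + Darcy-Weisbach + hydraulic power, Q = A*v; hf = f*(L/D)*(v^2/(2g)); H = static + hf; P = rho*g*Q*H.
Step 1 — flow rate (continuity, Q = A*v):
  A = pi*(0.372/2)^2 = 0.10869 m^2
  Q = 0.10869 * 1.81 = 0.19672 m^3/s
Step 2 — friction head loss (Darcy-Weisbach):
  hf = 0.0304 * (234/0.372) * (1.81^2 / (2*9.81))
  hf = 3.1930 m
Step 3 — total head: H = 30 + 3.1930 = 33.193 m
Step 4 — hydraulic power (P = rho*g*Q*H):
  P = 1000 * 9.81 * 0.19672 * 33.193 = 64100 W
Therefore the hydraulic power required at the pump = 64100 W.


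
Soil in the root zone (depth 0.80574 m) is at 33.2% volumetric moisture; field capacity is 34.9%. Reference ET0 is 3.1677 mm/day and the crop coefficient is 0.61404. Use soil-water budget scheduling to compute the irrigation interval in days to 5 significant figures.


Approach: apply soil-water budget scheduling, SMD = (FC-theta)/100*depth*1000; ETc = ET0*Kc; interval = SMD/ETc.
Step 1 — soil moisture deficit:
  SMD = (34.9 - 33.2)/100 * 0.80574 * 1000 = 13.69758 mm
Step 2 — daily crop ET (ETc = ET0*Kc):
  ETc = 3.1677 * 0.61404 = 1.945095 mm/day
Step 3 — irrigation interval (SMD/ETc):
  interval = 13.69758 / 1.945095 = 7.0421 days
Therefore the irrigation interval = 7.0421 days.
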